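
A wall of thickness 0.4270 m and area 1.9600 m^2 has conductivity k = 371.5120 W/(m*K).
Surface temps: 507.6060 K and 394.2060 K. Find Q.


dT = 113.4000 K
Q = 371.5120 * 1.9600 * 113.4000 / 0.4270 = 193381.1315 W

193381.1315 W


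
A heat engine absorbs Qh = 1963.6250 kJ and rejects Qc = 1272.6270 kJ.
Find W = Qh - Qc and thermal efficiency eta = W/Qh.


W = 1963.6250 - 1272.6270 = 690.9980 kJ
eta = 690.9980 / 1963.6250 = 0.3519 = 35.1899%

W = 690.9980 kJ, eta = 35.1899%


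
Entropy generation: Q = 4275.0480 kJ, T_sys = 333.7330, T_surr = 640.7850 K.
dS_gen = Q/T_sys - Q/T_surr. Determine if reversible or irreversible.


dS_sys = 4275.0480/333.7330 = 12.8098 kJ/K
dS_surr = -4275.0480/640.7850 = -6.6716 kJ/K
dS_gen = 12.8098 - 6.6716 = 6.1382 kJ/K (irreversible)

dS_gen = 6.1382 kJ/K, irreversible


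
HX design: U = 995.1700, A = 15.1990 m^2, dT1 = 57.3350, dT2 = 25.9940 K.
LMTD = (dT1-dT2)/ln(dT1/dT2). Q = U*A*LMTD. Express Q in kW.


LMTD = 39.6197 K
Q = 995.1700 * 15.1990 * 39.6197 = 599271.5594 W = 599.2716 kW

599.2716 kW


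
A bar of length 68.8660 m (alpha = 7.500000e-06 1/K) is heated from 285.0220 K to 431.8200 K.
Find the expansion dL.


dT = 146.7980 K
dL = 7.500000e-06 * 68.8660 * 146.7980 = 0.075820 m
L_final = 68.941820 m

dL = 0.075820 m


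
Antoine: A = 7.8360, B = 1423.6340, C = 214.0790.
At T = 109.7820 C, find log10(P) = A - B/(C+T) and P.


C+T = 323.8610
B/(C+T) = 4.3958
log10(P) = 7.8360 - 4.3958 = 3.4402
P = 10^3.4402 = 2755.3834 mmHg

2755.3834 mmHg


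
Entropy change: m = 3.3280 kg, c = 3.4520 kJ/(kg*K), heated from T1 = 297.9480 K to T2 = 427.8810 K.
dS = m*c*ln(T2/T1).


T2/T1 = 1.4361
ln(T2/T1) = 0.3619
dS = 3.3280 * 3.4520 * 0.3619 = 4.1579 kJ/K

4.1579 kJ/K


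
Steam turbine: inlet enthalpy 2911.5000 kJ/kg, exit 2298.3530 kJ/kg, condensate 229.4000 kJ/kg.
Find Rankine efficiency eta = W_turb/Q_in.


W = 613.1470 kJ/kg
Q_in = 2682.1000 kJ/kg
eta = 0.2286 = 22.8607%

eta = 22.8607%


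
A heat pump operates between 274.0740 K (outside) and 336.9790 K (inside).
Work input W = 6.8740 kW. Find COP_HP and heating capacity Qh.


COP = 336.9790 / 62.9050 = 5.3570
Qh = 5.3570 * 6.8740 = 36.8237 kW

COP = 5.3570, Qh = 36.8237 kW


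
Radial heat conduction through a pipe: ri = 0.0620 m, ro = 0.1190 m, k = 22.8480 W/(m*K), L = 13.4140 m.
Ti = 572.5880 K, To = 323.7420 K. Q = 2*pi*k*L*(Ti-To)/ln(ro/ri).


dT = 248.8460 K
ln(ro/ri) = 0.6520
Q = 2*pi*22.8480*13.4140*248.8460 / 0.6520 = 734981.9677 W

734981.9677 W


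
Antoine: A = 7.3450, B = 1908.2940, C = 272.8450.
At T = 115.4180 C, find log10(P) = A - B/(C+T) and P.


C+T = 388.2630
B/(C+T) = 4.9150
log10(P) = 7.3450 - 4.9150 = 2.4300
P = 10^2.4300 = 269.1832 mmHg

269.1832 mmHg


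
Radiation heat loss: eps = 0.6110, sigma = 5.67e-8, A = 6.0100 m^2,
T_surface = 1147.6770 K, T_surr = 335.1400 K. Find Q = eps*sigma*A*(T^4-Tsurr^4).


T^4 = 1.7349e+12
Tsurr^4 = 1.2616e+10
Q = 0.6110 * 5.67e-8 * 6.0100 * 1.7223e+12 = 358598.0529 W

358598.0529 W


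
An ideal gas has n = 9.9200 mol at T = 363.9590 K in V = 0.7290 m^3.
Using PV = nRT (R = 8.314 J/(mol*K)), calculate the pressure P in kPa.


P = nRT/V = 9.9200 * 8.314 * 363.9590 / 0.7290
= 30017.4748 / 0.7290 = 41176.2344 Pa = 41.1762 kPa

41.1762 kPa


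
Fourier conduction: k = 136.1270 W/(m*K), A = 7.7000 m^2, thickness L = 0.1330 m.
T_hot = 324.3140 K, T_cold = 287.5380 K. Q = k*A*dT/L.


dT = 36.7760 K
Q = 136.1270 * 7.7000 * 36.7760 / 0.1330 = 289833.0109 W

289833.0109 W


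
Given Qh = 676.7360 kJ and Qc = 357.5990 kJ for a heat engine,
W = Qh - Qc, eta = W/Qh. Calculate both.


W = 676.7360 - 357.5990 = 319.1370 kJ
eta = 319.1370 / 676.7360 = 0.4716 = 47.1583%

W = 319.1370 kJ, eta = 47.1583%


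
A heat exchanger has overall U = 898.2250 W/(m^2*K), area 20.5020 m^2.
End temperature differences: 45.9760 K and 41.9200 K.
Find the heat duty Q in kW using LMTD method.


LMTD = 43.9168 K
Q = 898.2250 * 20.5020 * 43.9168 = 808745.6098 W = 808.7456 kW

808.7456 kW


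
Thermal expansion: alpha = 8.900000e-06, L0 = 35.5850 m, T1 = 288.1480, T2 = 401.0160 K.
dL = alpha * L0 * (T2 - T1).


dT = 112.8680 K
dL = 8.900000e-06 * 35.5850 * 112.8680 = 0.035746 m
L_final = 35.620746 m

dL = 0.035746 m


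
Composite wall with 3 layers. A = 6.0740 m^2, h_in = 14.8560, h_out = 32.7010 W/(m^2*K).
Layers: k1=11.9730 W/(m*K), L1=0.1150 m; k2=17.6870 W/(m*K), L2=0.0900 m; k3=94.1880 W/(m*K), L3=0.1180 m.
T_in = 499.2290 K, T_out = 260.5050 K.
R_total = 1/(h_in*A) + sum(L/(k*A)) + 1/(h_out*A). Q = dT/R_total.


R_conv_in = 1/(14.8560*6.0740) = 0.0111
R_1 = 0.1150/(11.9730*6.0740) = 0.0016
R_2 = 0.0900/(17.6870*6.0740) = 0.0008
R_3 = 0.1180/(94.1880*6.0740) = 0.0002
R_conv_out = 1/(32.7010*6.0740) = 0.0050
R_total = 0.0187 K/W
Q = 238.7240 / 0.0187 = 12737.3468 W

R_total = 0.0187 K/W, Q = 12737.3468 W


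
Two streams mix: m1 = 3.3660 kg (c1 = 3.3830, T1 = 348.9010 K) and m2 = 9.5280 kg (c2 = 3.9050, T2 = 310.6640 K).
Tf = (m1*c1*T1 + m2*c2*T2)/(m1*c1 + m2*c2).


num = 15531.8235
den = 48.5940
Tf = 319.6242 K

319.6242 K


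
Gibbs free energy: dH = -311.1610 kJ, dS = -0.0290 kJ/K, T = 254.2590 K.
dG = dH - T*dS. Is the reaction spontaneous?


T*dS = 254.2590 * -0.0290 = -7.3735 kJ
dG = -311.1610 + 7.3735 = -303.7875 kJ (spontaneous)

dG = -303.7875 kJ, spontaneous


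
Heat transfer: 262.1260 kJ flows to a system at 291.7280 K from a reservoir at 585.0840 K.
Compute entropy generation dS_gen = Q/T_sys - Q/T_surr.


dS_sys = 262.1260/291.7280 = 0.8985 kJ/K
dS_surr = -262.1260/585.0840 = -0.4480 kJ/K
dS_gen = 0.8985 - 0.4480 = 0.4505 kJ/K (irreversible)

dS_gen = 0.4505 kJ/K, irreversible


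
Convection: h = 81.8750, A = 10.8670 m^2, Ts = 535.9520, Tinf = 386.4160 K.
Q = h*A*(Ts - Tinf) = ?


dT = 149.5360 K
Q = 81.8750 * 10.8670 * 149.5360 = 133047.5064 W

133047.5064 W


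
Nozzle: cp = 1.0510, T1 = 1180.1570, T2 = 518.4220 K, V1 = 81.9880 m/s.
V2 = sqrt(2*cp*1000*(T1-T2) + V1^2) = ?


dT = 661.7350 K
2*cp*1000*dT = 1390966.9700
V1^2 = 6722.0321
V2 = sqrt(1397689.0021) = 1182.2390 m/s

1182.2390 m/s


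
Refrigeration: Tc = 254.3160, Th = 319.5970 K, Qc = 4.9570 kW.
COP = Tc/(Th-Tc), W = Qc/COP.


COP = 254.3160 / 65.2810 = 3.8957
W = 4.9570 / 3.8957 = 1.2724 kW

COP = 3.8957, W = 1.2724 kW


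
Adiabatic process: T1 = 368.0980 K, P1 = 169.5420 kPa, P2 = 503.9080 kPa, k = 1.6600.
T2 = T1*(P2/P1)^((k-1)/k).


(k-1)/k = 0.3976
(P2/P1)^exp = 1.5420
T2 = 368.0980 * 1.5420 = 567.6140 K

567.6140 K


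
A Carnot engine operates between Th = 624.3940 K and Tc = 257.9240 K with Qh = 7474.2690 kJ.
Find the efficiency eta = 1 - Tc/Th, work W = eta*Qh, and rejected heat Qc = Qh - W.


eta = 1 - 257.9240/624.3940 = 0.5869
W = 0.5869 * 7474.2690 = 4386.8060 kJ
Qc = 7474.2690 - 4386.8060 = 3087.4630 kJ

eta = 58.6921%, W = 4386.8060 kJ, Qc = 3087.4630 kJ


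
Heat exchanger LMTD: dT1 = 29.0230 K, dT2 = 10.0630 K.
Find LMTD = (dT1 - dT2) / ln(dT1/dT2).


dT1/dT2 = 2.8841
ln(dT1/dT2) = 1.0592
LMTD = 18.9600 / 1.0592 = 17.8999 K

17.8999 K


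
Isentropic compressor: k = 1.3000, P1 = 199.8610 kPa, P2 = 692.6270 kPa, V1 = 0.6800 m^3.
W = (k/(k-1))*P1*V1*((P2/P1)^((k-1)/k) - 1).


(k-1)/k = 0.2308
(P2/P1)^exp = 1.3322
W = 4.3333 * 199.8610 * 0.6800 * (1.3322 - 1) = 195.6282 kJ

195.6282 kJ


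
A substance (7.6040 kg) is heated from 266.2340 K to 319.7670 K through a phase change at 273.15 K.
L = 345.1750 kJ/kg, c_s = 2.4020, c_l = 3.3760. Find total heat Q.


Q1 (sensible, solid) = 7.6040 * 2.4020 * 6.9160 = 126.3194 kJ
Q2 (latent) = 7.6040 * 345.1750 = 2624.7107 kJ
Q3 (sensible, liquid) = 7.6040 * 3.3760 * 46.6170 = 1196.7099 kJ
Q_total = 3947.7400 kJ

3947.7400 kJ


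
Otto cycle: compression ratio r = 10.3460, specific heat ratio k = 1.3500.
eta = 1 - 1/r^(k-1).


r^(k-1) = 2.2655
eta = 1 - 1/2.2655 = 0.5586 = 55.8603%

55.8603%


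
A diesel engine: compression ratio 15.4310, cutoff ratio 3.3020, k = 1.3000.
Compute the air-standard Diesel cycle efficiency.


r^(k-1) = 2.2726
rc^k = 4.7251
eta = 0.4523 = 45.2266%

45.2266%


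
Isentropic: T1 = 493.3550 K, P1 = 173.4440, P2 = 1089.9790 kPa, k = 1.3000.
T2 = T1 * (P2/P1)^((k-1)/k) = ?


(k-1)/k = 0.2308
(P2/P1)^exp = 1.5283
T2 = 493.3550 * 1.5283 = 754.0031 K

754.0031 K


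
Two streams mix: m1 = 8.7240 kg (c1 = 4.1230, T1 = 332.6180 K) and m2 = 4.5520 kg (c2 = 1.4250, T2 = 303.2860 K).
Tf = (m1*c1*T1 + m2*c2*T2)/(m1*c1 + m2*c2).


num = 13931.2491
den = 42.4557
Tf = 328.1365 K

328.1365 K


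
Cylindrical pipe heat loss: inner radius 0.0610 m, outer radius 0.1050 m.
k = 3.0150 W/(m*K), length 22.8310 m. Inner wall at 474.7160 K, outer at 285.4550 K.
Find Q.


dT = 189.2610 K
ln(ro/ri) = 0.5431
Q = 2*pi*3.0150*22.8310*189.2610 / 0.5431 = 150724.6393 W

150724.6393 W


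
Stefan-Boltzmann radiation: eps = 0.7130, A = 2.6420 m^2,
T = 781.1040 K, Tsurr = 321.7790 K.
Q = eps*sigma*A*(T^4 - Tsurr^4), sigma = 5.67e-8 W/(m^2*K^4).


T^4 = 3.7225e+11
Tsurr^4 = 1.0721e+10
Q = 0.7130 * 5.67e-8 * 2.6420 * 3.6153e+11 = 38614.4131 W

38614.4131 W


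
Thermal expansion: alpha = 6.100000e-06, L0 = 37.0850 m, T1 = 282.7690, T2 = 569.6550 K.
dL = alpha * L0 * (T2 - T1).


dT = 286.8860 K
dL = 6.100000e-06 * 37.0850 * 286.8860 = 0.064899 m
L_final = 37.149899 m

dL = 0.064899 m


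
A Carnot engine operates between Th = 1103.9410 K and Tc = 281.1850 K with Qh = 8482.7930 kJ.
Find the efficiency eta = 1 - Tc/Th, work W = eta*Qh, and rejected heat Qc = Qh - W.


eta = 1 - 281.1850/1103.9410 = 0.7453
W = 0.7453 * 8482.7930 = 6322.1394 kJ
Qc = 8482.7930 - 6322.1394 = 2160.6536 kJ

eta = 74.5290%, W = 6322.1394 kJ, Qc = 2160.6536 kJ


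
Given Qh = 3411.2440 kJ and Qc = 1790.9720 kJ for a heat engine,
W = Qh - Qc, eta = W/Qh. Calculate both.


W = 3411.2440 - 1790.9720 = 1620.2720 kJ
eta = 1620.2720 / 3411.2440 = 0.4750 = 47.4980%

W = 1620.2720 kJ, eta = 47.4980%


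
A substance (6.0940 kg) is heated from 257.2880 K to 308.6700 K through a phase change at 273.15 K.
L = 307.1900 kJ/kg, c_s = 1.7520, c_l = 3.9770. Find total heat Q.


Q1 (sensible, solid) = 6.0940 * 1.7520 * 15.8620 = 169.3536 kJ
Q2 (latent) = 6.0940 * 307.1900 = 1872.0159 kJ
Q3 (sensible, liquid) = 6.0940 * 3.9770 * 35.5200 = 860.8570 kJ
Q_total = 2902.2265 kJ

2902.2265 kJ


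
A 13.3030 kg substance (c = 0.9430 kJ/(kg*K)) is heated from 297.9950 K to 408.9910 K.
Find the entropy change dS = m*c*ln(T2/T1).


T2/T1 = 1.3725
ln(T2/T1) = 0.3166
dS = 13.3030 * 0.9430 * 0.3166 = 3.9719 kJ/K

3.9719 kJ/K


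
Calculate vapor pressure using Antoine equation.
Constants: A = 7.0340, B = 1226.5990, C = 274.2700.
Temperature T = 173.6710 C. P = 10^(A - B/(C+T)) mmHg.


C+T = 447.9410
B/(C+T) = 2.7383
log10(P) = 7.0340 - 2.7383 = 4.2957
P = 10^4.2957 = 19755.8254 mmHg

19755.8254 mmHg


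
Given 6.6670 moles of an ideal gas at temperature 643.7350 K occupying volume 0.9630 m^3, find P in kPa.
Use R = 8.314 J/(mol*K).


P = nRT/V = 6.6670 * 8.314 * 643.7350 / 0.9630
= 35681.8693 / 0.9630 = 37052.8237 Pa = 37.0528 kPa

37.0528 kPa


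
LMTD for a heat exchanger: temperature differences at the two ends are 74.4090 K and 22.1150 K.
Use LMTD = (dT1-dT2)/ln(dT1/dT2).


dT1/dT2 = 3.3646
ln(dT1/dT2) = 1.2133
LMTD = 52.2940 / 1.2133 = 43.0999 K

43.0999 K


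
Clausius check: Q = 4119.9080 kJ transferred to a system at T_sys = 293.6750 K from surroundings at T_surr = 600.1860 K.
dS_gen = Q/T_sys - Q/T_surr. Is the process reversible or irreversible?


dS_sys = 4119.9080/293.6750 = 14.0288 kJ/K
dS_surr = -4119.9080/600.1860 = -6.8644 kJ/K
dS_gen = 14.0288 - 6.8644 = 7.1644 kJ/K (irreversible)

dS_gen = 7.1644 kJ/K, irreversible


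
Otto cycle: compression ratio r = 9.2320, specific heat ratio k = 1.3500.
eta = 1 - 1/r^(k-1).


r^(k-1) = 2.1770
eta = 1 - 1/2.1770 = 0.5406 = 54.0647%

54.0647%


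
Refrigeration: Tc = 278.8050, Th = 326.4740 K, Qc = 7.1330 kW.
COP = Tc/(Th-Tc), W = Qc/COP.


COP = 278.8050 / 47.6690 = 5.8488
W = 7.1330 / 5.8488 = 1.2196 kW

COP = 5.8488, W = 1.2196 kW


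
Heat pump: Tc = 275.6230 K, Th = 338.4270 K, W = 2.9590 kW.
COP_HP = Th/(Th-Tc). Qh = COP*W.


COP = 338.4270 / 62.8040 = 5.3886
Qh = 5.3886 * 2.9590 = 15.9449 kW

COP = 5.3886, Qh = 15.9449 kW


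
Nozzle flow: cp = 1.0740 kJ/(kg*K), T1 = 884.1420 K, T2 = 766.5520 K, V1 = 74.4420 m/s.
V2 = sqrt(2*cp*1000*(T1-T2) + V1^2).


dT = 117.5900 K
2*cp*1000*dT = 252583.3200
V1^2 = 5541.6114
V2 = sqrt(258124.9314) = 508.0600 m/s

508.0600 m/s


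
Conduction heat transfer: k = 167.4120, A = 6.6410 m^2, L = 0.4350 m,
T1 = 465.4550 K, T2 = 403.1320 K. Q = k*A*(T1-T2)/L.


dT = 62.3230 K
Q = 167.4120 * 6.6410 * 62.3230 / 0.4350 = 159286.5693 W

159286.5693 W


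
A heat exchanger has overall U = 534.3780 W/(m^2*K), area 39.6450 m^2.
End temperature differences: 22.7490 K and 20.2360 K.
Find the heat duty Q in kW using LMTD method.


LMTD = 21.4680 K
Q = 534.3780 * 39.6450 * 21.4680 = 454808.3308 W = 454.8083 kW

454.8083 kW


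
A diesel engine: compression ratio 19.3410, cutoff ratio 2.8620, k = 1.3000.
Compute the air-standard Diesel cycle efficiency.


r^(k-1) = 2.4319
rc^k = 3.9235
eta = 0.5034 = 50.3371%

50.3371%


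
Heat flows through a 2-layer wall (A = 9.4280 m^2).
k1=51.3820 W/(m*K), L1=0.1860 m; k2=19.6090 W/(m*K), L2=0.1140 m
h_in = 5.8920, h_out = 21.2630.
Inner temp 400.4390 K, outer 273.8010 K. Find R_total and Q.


R_conv_in = 1/(5.8920*9.4280) = 0.0180
R_1 = 0.1860/(51.3820*9.4280) = 0.0004
R_2 = 0.1140/(19.6090*9.4280) = 0.0006
R_conv_out = 1/(21.2630*9.4280) = 0.0050
R_total = 0.0240 K/W
Q = 126.6380 / 0.0240 = 5278.6057 W

R_total = 0.0240 K/W, Q = 5278.6057 W


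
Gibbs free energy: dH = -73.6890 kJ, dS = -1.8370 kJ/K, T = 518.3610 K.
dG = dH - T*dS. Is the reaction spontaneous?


T*dS = 518.3610 * -1.8370 = -952.2292 kJ
dG = -73.6890 + 952.2292 = 878.5402 kJ (non-spontaneous)

dG = 878.5402 kJ, non-spontaneous


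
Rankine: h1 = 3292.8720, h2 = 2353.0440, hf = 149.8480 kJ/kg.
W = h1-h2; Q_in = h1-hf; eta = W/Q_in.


W = 939.8280 kJ/kg
Q_in = 3143.0240 kJ/kg
eta = 0.2990 = 29.9020%

eta = 29.9020%


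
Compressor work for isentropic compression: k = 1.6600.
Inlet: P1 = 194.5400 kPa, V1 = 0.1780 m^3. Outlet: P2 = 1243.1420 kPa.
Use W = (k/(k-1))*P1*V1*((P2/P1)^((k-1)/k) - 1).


(k-1)/k = 0.3976
(P2/P1)^exp = 2.0906
W = 2.5152 * 194.5400 * 0.1780 * (2.0906 - 1) = 94.9828 kJ

94.9828 kJ


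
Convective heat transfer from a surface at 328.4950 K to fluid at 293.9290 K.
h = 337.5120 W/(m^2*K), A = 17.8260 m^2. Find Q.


dT = 34.5660 K
Q = 337.5120 * 17.8260 * 34.5660 = 207965.9557 W

207965.9557 W


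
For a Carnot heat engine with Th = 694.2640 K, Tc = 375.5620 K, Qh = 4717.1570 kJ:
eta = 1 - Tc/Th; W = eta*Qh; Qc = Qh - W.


eta = 1 - 375.5620/694.2640 = 0.4591
W = 0.4591 * 4717.1570 = 2165.4117 kJ
Qc = 4717.1570 - 2165.4117 = 2551.7453 kJ

eta = 45.9050%, W = 2165.4117 kJ, Qc = 2551.7453 kJ


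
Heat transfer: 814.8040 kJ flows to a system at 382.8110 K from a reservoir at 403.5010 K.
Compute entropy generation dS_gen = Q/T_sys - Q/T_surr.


dS_sys = 814.8040/382.8110 = 2.1285 kJ/K
dS_surr = -814.8040/403.5010 = -2.0193 kJ/K
dS_gen = 2.1285 - 2.0193 = 0.1091 kJ/K (irreversible)

dS_gen = 0.1091 kJ/K, irreversible


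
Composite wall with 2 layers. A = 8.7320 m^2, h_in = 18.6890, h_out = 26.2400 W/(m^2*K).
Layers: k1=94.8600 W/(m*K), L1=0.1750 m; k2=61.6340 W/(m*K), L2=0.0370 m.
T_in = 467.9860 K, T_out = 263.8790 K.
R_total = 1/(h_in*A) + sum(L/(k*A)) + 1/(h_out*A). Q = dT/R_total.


R_conv_in = 1/(18.6890*8.7320) = 0.0061
R_1 = 0.1750/(94.8600*8.7320) = 0.0002
R_2 = 0.0370/(61.6340*8.7320) = 6.8749e-05
R_conv_out = 1/(26.2400*8.7320) = 0.0044
R_total = 0.0108 K/W
Q = 204.1070 / 0.0108 = 18947.6778 W

R_total = 0.0108 K/W, Q = 18947.6778 W


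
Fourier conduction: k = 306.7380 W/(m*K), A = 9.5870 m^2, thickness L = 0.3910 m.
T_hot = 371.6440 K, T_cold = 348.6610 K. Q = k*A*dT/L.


dT = 22.9830 K
Q = 306.7380 * 9.5870 * 22.9830 / 0.3910 = 172854.3322 W

172854.3322 W


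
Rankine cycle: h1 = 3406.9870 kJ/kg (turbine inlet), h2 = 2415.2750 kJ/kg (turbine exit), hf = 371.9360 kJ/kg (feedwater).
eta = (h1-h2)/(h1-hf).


W = 991.7120 kJ/kg
Q_in = 3035.0510 kJ/kg
eta = 0.3268 = 32.6753%

eta = 32.6753%


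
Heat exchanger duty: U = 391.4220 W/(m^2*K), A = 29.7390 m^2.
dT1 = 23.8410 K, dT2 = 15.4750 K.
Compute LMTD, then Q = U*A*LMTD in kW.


LMTD = 19.3576 K
Q = 391.4220 * 29.7390 * 19.3576 = 225332.4890 W = 225.3325 kW

225.3325 kW


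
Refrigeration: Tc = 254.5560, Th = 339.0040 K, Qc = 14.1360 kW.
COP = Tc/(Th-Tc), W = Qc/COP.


COP = 254.5560 / 84.4480 = 3.0144
W = 14.1360 / 3.0144 = 4.6896 kW

COP = 3.0144, W = 4.6896 kW


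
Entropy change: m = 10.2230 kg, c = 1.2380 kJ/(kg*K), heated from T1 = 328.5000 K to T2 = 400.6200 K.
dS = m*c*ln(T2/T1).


T2/T1 = 1.2195
ln(T2/T1) = 0.1985
dS = 10.2230 * 1.2380 * 0.1985 = 2.5119 kJ/K

2.5119 kJ/K


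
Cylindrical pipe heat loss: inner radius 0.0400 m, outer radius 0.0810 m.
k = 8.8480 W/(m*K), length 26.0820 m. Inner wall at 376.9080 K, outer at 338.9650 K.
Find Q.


dT = 37.9430 K
ln(ro/ri) = 0.7056
Q = 2*pi*8.8480*26.0820*37.9430 / 0.7056 = 77975.4009 W

77975.4009 W


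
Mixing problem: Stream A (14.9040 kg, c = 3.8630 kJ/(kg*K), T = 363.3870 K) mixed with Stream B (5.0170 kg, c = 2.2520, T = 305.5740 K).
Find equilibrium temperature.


num = 24374.1602
den = 68.8724
Tf = 353.9030 K

353.9030 K


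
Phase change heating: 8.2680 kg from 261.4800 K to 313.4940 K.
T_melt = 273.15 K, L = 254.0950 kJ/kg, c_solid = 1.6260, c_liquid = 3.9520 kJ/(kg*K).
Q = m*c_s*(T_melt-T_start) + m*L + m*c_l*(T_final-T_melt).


Q1 (sensible, solid) = 8.2680 * 1.6260 * 11.6700 = 156.8888 kJ
Q2 (latent) = 8.2680 * 254.0950 = 2100.8575 kJ
Q3 (sensible, liquid) = 8.2680 * 3.9520 * 40.3440 = 1318.2457 kJ
Q_total = 3575.9919 kJ

3575.9919 kJ


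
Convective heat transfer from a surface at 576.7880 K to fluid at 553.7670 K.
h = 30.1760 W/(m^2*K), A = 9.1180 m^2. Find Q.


dT = 23.0210 K
Q = 30.1760 * 9.1180 * 23.0210 = 6334.1077 W

6334.1077 W


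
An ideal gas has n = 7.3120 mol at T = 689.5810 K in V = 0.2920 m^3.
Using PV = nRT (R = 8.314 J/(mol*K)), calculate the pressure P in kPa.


P = nRT/V = 7.3120 * 8.314 * 689.5810 / 0.2920
= 41920.9861 / 0.2920 = 143565.0208 Pa = 143.5650 kPa

143.5650 kPa


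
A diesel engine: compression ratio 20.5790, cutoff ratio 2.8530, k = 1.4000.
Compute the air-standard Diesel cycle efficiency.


r^(k-1) = 3.3525
rc^k = 4.3393
eta = 0.6160 = 61.6040%

61.6040%


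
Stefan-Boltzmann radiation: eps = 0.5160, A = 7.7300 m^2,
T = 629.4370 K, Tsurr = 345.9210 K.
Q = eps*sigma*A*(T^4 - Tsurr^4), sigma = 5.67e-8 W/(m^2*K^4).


T^4 = 1.5697e+11
Tsurr^4 = 1.4319e+10
Q = 0.5160 * 5.67e-8 * 7.7300 * 1.4265e+11 = 32261.1042 W

32261.1042 W


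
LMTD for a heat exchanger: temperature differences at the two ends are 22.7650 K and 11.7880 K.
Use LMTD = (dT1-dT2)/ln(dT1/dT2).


dT1/dT2 = 1.9312
ln(dT1/dT2) = 0.6581
LMTD = 10.9770 / 0.6581 = 16.6788 K

16.6788 K


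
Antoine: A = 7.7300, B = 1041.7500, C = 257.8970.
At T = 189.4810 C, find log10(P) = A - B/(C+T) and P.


C+T = 447.3780
B/(C+T) = 2.3286
log10(P) = 7.7300 - 2.3286 = 5.4014
P = 10^5.4014 = 252018.3778 mmHg

252018.3778 mmHg


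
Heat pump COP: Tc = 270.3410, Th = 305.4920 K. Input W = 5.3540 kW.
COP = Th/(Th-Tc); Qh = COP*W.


COP = 305.4920 / 35.1510 = 8.6908
Qh = 8.6908 * 5.3540 = 46.5308 kW

COP = 8.6908, Qh = 46.5308 kW


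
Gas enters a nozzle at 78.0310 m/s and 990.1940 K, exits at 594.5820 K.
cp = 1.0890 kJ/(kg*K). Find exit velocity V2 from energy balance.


dT = 395.6120 K
2*cp*1000*dT = 861642.9360
V1^2 = 6088.8370
V2 = sqrt(867731.7730) = 931.5212 m/s

931.5212 m/s


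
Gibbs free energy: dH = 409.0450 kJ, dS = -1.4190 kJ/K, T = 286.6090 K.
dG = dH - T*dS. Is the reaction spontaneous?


T*dS = 286.6090 * -1.4190 = -406.6982 kJ
dG = 409.0450 + 406.6982 = 815.7432 kJ (non-spontaneous)

dG = 815.7432 kJ, non-spontaneous


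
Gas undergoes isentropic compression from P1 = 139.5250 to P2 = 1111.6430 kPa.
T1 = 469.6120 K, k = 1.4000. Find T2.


(k-1)/k = 0.2857
(P2/P1)^exp = 1.8093
T2 = 469.6120 * 1.8093 = 849.6837 K

849.6837 K


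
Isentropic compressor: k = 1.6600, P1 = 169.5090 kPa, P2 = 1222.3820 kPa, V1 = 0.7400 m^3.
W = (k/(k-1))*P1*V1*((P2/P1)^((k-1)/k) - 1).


(k-1)/k = 0.3976
(P2/P1)^exp = 2.1935
W = 2.5152 * 169.5090 * 0.7400 * (2.1935 - 1) = 376.5408 kJ

376.5408 kJ


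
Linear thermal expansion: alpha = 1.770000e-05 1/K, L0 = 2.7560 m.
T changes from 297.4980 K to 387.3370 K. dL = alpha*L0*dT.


dT = 89.8390 K
dL = 1.770000e-05 * 2.7560 * 89.8390 = 0.004382 m
L_final = 2.760382 m

dL = 0.004382 m


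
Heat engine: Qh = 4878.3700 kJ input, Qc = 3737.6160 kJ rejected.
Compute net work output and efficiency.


W = 4878.3700 - 3737.6160 = 1140.7540 kJ
eta = 1140.7540 / 4878.3700 = 0.2338 = 23.3839%

W = 1140.7540 kJ, eta = 23.3839%


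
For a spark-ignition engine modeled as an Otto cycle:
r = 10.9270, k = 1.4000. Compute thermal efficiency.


r^(k-1) = 2.6026
eta = 1 - 1/2.6026 = 0.6158 = 61.5763%

61.5763%


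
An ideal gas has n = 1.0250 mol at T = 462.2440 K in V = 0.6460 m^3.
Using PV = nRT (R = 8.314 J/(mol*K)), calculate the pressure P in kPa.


P = nRT/V = 1.0250 * 8.314 * 462.2440 / 0.6460
= 3939.1740 / 0.6460 = 6097.7926 Pa = 6.0978 kPa

6.0978 kPa


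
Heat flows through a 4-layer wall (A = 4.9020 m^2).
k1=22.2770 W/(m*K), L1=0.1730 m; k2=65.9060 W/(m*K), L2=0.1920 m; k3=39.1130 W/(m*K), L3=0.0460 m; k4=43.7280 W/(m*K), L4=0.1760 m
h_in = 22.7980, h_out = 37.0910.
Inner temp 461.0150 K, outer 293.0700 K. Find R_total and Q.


R_conv_in = 1/(22.7980*4.9020) = 0.0089
R_1 = 0.1730/(22.2770*4.9020) = 0.0016
R_2 = 0.1920/(65.9060*4.9020) = 0.0006
R_3 = 0.0460/(39.1130*4.9020) = 0.0002
R_4 = 0.1760/(43.7280*4.9020) = 0.0008
R_conv_out = 1/(37.0910*4.9020) = 0.0055
R_total = 0.0177 K/W
Q = 167.9450 / 0.0177 = 9495.1075 W

R_total = 0.0177 K/W, Q = 9495.1075 W


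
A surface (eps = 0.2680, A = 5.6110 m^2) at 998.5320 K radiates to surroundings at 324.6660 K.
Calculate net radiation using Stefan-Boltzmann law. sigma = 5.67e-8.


T^4 = 9.9414e+11
Tsurr^4 = 1.1111e+10
Q = 0.2680 * 5.67e-8 * 5.6110 * 9.8303e+11 = 83815.6126 W

83815.6126 W


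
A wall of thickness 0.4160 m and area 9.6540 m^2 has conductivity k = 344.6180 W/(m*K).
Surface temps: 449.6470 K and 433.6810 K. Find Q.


dT = 15.9660 K
Q = 344.6180 * 9.6540 * 15.9660 / 0.4160 = 127687.4008 W

127687.4008 W


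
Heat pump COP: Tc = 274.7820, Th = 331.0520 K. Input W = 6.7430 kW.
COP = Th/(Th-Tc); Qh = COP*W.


COP = 331.0520 / 56.2700 = 5.8833
Qh = 5.8833 * 6.7430 = 39.6709 kW

COP = 5.8833, Qh = 39.6709 kW


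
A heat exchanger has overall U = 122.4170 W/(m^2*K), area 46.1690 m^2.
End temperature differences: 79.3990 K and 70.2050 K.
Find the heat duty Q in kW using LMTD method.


LMTD = 74.7077 K
Q = 122.4170 * 46.1690 * 74.7077 = 422238.4390 W = 422.2384 kW

422.2384 kW


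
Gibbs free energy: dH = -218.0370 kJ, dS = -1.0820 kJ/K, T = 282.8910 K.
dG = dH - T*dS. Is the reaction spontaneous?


T*dS = 282.8910 * -1.0820 = -306.0881 kJ
dG = -218.0370 + 306.0881 = 88.0511 kJ (non-spontaneous)

dG = 88.0511 kJ, non-spontaneous


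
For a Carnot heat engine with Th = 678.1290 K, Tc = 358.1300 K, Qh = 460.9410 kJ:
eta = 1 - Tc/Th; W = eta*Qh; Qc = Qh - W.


eta = 1 - 358.1300/678.1290 = 0.4719
W = 0.4719 * 460.9410 = 217.5112 kJ
Qc = 460.9410 - 217.5112 = 243.4298 kJ

eta = 47.1885%, W = 217.5112 kJ, Qc = 243.4298 kJ


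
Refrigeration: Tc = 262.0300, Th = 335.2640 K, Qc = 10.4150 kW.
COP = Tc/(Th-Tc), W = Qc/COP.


COP = 262.0300 / 73.2340 = 3.5780
W = 10.4150 / 3.5780 = 2.9109 kW

COP = 3.5780, W = 2.9109 kW


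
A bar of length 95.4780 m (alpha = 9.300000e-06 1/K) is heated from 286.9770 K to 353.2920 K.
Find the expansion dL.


dT = 66.3150 K
dL = 9.300000e-06 * 95.4780 * 66.3150 = 0.058884 m
L_final = 95.536884 m

dL = 0.058884 m


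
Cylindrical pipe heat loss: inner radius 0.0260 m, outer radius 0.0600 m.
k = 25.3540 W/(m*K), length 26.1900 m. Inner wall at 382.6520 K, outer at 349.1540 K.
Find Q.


dT = 33.4980 K
ln(ro/ri) = 0.8362
Q = 2*pi*25.3540*26.1900*33.4980 / 0.8362 = 167126.6186 W

167126.6186 W


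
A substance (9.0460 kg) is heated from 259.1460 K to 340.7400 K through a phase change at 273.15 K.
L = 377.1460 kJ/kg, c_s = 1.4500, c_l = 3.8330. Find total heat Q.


Q1 (sensible, solid) = 9.0460 * 1.4500 * 14.0040 = 183.6863 kJ
Q2 (latent) = 9.0460 * 377.1460 = 3411.6627 kJ
Q3 (sensible, liquid) = 9.0460 * 3.8330 * 67.5900 = 2343.5696 kJ
Q_total = 5938.9185 kJ

5938.9185 kJ


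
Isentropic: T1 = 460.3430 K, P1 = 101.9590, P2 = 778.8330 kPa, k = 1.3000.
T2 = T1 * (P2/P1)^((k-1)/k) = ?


(k-1)/k = 0.2308
(P2/P1)^exp = 1.5987
T2 = 460.3430 * 1.5987 = 735.9615 K

735.9615 K


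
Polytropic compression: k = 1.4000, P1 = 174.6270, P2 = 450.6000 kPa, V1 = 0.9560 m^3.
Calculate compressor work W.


(k-1)/k = 0.2857
(P2/P1)^exp = 1.3111
W = 3.5000 * 174.6270 * 0.9560 * (1.3111 - 1) = 181.7534 kJ

181.7534 kJ


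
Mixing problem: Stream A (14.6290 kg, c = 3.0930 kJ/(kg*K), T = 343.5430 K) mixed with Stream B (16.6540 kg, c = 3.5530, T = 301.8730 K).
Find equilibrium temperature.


num = 33406.7880
den = 104.4192
Tf = 319.9297 K

319.9297 K


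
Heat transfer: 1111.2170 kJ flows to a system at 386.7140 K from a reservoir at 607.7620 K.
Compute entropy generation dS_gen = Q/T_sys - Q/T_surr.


dS_sys = 1111.2170/386.7140 = 2.8735 kJ/K
dS_surr = -1111.2170/607.7620 = -1.8284 kJ/K
dS_gen = 2.8735 - 1.8284 = 1.0451 kJ/K (irreversible)

dS_gen = 1.0451 kJ/K, irreversible


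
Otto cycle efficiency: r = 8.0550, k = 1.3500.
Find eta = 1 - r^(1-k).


r^(k-1) = 2.0755
eta = 1 - 1/2.0755 = 0.5182 = 51.8189%

51.8189%


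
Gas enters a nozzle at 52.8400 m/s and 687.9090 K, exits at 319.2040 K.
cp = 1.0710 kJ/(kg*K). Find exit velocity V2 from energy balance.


dT = 368.7050 K
2*cp*1000*dT = 789766.1100
V1^2 = 2792.0656
V2 = sqrt(792558.1756) = 890.2574 m/s

890.2574 m/s


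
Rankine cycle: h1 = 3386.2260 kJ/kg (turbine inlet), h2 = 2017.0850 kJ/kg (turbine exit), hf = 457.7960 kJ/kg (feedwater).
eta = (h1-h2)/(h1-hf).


W = 1369.1410 kJ/kg
Q_in = 2928.4300 kJ/kg
eta = 0.4675 = 46.7534%

eta = 46.7534%


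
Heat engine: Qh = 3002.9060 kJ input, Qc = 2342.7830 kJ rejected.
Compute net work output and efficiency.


W = 3002.9060 - 2342.7830 = 660.1230 kJ
eta = 660.1230 / 3002.9060 = 0.2198 = 21.9828%

W = 660.1230 kJ, eta = 21.9828%


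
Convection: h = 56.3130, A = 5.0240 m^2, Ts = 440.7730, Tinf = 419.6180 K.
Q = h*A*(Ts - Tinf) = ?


dT = 21.1550 K
Q = 56.3130 * 5.0240 * 21.1550 = 5985.0988 W

5985.0988 W


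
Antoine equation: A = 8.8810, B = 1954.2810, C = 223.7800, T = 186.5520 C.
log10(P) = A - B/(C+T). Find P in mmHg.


C+T = 410.3320
B/(C+T) = 4.7627
log10(P) = 8.8810 - 4.7627 = 4.1183
P = 10^4.1183 = 13131.5982 mmHg

13131.5982 mmHg


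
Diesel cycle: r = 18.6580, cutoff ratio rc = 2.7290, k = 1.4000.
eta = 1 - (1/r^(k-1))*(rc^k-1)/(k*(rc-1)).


r^(k-1) = 3.2236
rc^k = 4.0776
eta = 0.6056 = 60.5594%

60.5594%


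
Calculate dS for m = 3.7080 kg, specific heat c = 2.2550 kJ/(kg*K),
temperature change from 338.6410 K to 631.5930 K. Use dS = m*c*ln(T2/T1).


T2/T1 = 1.8651
ln(T2/T1) = 0.6233
dS = 3.7080 * 2.2550 * 0.6233 = 5.2118 kJ/K

5.2118 kJ/K


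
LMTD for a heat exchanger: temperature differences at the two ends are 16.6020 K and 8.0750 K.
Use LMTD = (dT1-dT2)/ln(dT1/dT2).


dT1/dT2 = 2.0560
ln(dT1/dT2) = 0.7208
LMTD = 8.5270 / 0.7208 = 11.8307 K

11.8307 K


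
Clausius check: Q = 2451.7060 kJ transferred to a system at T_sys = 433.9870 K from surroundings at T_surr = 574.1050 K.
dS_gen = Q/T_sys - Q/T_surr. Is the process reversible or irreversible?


dS_sys = 2451.7060/433.9870 = 5.6493 kJ/K
dS_surr = -2451.7060/574.1050 = -4.2705 kJ/K
dS_gen = 5.6493 - 4.2705 = 1.3788 kJ/K (irreversible)

dS_gen = 1.3788 kJ/K, irreversible


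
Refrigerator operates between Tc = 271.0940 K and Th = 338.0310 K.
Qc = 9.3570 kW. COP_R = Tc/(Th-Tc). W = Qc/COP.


COP = 271.0940 / 66.9370 = 4.0500
W = 9.3570 / 4.0500 = 2.3104 kW

COP = 4.0500, W = 2.3104 kW


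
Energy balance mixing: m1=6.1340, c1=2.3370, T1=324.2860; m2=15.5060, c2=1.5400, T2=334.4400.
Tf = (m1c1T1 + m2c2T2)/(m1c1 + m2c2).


num = 12634.8641
den = 38.2144
Tf = 330.6310 K

330.6310 K


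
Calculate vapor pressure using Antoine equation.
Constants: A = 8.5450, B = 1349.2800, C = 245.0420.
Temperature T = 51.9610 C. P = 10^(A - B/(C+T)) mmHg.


C+T = 297.0030
B/(C+T) = 4.5430
log10(P) = 8.5450 - 4.5430 = 4.0020
P = 10^4.0020 = 10046.5184 mmHg

10046.5184 mmHg


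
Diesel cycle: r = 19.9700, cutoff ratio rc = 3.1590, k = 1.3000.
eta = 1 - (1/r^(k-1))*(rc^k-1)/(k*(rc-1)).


r^(k-1) = 2.4554
rc^k = 4.4608
eta = 0.4978 = 49.7808%

49.7808%


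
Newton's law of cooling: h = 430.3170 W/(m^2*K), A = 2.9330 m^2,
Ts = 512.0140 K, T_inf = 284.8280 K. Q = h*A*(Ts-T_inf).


dT = 227.1860 K
Q = 430.3170 * 2.9330 * 227.1860 = 286735.9400 W

286735.9400 W


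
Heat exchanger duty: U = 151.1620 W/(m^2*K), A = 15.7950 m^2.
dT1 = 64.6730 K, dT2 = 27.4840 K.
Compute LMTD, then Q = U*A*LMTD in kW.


LMTD = 43.4583 K
Q = 151.1620 * 15.7950 * 43.4583 = 103761.2119 W = 103.7612 kW

103.7612 kW


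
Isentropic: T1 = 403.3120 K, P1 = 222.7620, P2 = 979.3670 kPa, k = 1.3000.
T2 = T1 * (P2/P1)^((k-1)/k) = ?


(k-1)/k = 0.2308
(P2/P1)^exp = 1.4074
T2 = 403.3120 * 1.4074 = 567.6097 K

567.6097 K


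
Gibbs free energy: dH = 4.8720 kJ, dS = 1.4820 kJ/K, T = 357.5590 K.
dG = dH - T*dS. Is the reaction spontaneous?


T*dS = 357.5590 * 1.4820 = 529.9024 kJ
dG = 4.8720 - 529.9024 = -525.0304 kJ (spontaneous)

dG = -525.0304 kJ, spontaneous


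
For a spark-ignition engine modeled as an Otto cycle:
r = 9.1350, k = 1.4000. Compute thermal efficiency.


r^(k-1) = 2.4226
eta = 1 - 1/2.4226 = 0.5872 = 58.7222%

58.7222%


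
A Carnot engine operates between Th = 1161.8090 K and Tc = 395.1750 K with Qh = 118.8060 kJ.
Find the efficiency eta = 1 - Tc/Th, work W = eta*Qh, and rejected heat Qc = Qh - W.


eta = 1 - 395.1750/1161.8090 = 0.6599
W = 0.6599 * 118.8060 = 78.3956 kJ
Qc = 118.8060 - 78.3956 = 40.4104 kJ

eta = 65.9862%, W = 78.3956 kJ, Qc = 40.4104 kJ


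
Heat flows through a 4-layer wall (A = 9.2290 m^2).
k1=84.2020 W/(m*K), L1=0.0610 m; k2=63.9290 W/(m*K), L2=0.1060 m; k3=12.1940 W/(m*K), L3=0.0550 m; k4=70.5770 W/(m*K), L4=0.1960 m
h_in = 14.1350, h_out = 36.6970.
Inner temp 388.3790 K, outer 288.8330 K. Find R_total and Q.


R_conv_in = 1/(14.1350*9.2290) = 0.0077
R_1 = 0.0610/(84.2020*9.2290) = 7.8497e-05
R_2 = 0.1060/(63.9290*9.2290) = 0.0002
R_3 = 0.0550/(12.1940*9.2290) = 0.0005
R_4 = 0.1960/(70.5770*9.2290) = 0.0003
R_conv_out = 1/(36.6970*9.2290) = 0.0030
R_total = 0.0117 K/W
Q = 99.5460 / 0.0117 = 8532.9143 W

R_total = 0.0117 K/W, Q = 8532.9143 W


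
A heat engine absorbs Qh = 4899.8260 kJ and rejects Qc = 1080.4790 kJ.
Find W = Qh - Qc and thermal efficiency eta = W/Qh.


W = 4899.8260 - 1080.4790 = 3819.3470 kJ
eta = 3819.3470 / 4899.8260 = 0.7795 = 77.9486%

W = 3819.3470 kJ, eta = 77.9486%


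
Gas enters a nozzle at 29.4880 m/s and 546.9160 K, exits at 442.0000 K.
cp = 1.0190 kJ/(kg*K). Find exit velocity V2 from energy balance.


dT = 104.9160 K
2*cp*1000*dT = 213818.8080
V1^2 = 869.5421
V2 = sqrt(214688.3501) = 463.3447 m/s

463.3447 m/s


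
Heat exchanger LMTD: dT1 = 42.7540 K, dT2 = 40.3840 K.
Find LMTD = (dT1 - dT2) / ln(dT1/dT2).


dT1/dT2 = 1.0587
ln(dT1/dT2) = 0.0570
LMTD = 2.3700 / 0.0570 = 41.5577 K

41.5577 K


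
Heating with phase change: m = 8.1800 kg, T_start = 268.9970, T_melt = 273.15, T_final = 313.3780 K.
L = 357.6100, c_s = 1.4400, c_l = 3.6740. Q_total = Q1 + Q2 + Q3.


Q1 (sensible, solid) = 8.1800 * 1.4400 * 4.1530 = 48.9190 kJ
Q2 (latent) = 8.1800 * 357.6100 = 2925.2498 kJ
Q3 (sensible, liquid) = 8.1800 * 3.6740 * 40.2280 = 1208.9850 kJ
Q_total = 4183.1538 kJ

4183.1538 kJ


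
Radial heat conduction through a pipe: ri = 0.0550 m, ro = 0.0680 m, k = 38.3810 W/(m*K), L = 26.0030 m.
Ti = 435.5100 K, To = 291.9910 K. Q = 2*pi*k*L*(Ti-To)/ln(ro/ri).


dT = 143.5190 K
ln(ro/ri) = 0.2122
Q = 2*pi*38.3810*26.0030*143.5190 / 0.2122 = 4241659.2965 W

4241659.2965 W


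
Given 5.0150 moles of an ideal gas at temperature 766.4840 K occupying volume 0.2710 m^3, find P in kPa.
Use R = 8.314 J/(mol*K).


P = nRT/V = 5.0150 * 8.314 * 766.4840 / 0.2710
= 31958.3281 / 0.2710 = 117927.4100 Pa = 117.9274 kPa

117.9274 kPa


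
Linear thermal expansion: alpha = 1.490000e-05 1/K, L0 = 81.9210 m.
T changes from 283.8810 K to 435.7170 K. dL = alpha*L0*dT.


dT = 151.8360 K
dL = 1.490000e-05 * 81.9210 * 151.8360 = 0.185334 m
L_final = 82.106334 m

dL = 0.185334 m


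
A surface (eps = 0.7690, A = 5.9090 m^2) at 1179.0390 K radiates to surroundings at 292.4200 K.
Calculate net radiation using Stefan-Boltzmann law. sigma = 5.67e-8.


T^4 = 1.9325e+12
Tsurr^4 = 7.3119e+09
Q = 0.7690 * 5.67e-8 * 5.9090 * 1.9252e+12 = 496009.1858 W

496009.1858 W


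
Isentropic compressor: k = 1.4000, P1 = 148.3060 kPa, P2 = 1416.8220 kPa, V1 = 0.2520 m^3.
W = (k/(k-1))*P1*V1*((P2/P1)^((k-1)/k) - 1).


(k-1)/k = 0.2857
(P2/P1)^exp = 1.9057
W = 3.5000 * 148.3060 * 0.2520 * (1.9057 - 1) = 118.4653 kJ

118.4653 kJ


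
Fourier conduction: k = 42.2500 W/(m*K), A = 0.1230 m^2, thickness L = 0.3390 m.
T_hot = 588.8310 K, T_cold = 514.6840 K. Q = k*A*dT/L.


dT = 74.1470 K
Q = 42.2500 * 0.1230 * 74.1470 / 0.3390 = 1136.6473 W

1136.6473 W


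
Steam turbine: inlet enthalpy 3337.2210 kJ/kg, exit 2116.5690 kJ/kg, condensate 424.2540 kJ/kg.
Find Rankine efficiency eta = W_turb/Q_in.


W = 1220.6520 kJ/kg
Q_in = 2912.9670 kJ/kg
eta = 0.4190 = 41.9041%

eta = 41.9041%


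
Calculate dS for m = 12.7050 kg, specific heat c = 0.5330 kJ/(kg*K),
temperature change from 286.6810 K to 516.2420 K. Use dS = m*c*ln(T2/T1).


T2/T1 = 1.8008
ln(T2/T1) = 0.5882
dS = 12.7050 * 0.5330 * 0.5882 = 3.9832 kJ/K

3.9832 kJ/K


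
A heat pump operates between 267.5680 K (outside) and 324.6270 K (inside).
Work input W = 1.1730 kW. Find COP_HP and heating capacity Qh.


COP = 324.6270 / 57.0590 = 5.6893
Qh = 5.6893 * 1.1730 = 6.6736 kW

COP = 5.6893, Qh = 6.6736 kW


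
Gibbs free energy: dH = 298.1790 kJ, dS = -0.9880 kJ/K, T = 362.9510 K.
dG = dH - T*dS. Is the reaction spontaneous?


T*dS = 362.9510 * -0.9880 = -358.5956 kJ
dG = 298.1790 + 358.5956 = 656.7746 kJ (non-spontaneous)

dG = 656.7746 kJ, non-spontaneous


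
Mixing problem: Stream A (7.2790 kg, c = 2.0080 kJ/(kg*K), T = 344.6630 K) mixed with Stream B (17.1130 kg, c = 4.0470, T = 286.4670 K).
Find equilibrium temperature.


num = 24877.3220
den = 83.8725
Tf = 296.6087 K

296.6087 K


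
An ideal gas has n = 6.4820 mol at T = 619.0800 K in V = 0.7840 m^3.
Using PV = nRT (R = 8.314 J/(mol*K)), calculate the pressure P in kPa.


P = nRT/V = 6.4820 * 8.314 * 619.0800 / 0.7840
= 33363.0557 / 0.7840 = 42554.9180 Pa = 42.5549 kPa

42.5549 kPa


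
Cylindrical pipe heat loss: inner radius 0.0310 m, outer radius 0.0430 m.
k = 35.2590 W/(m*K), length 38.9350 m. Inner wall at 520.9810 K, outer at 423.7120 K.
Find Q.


dT = 97.2690 K
ln(ro/ri) = 0.3272
Q = 2*pi*35.2590*38.9350*97.2690 / 0.3272 = 2564094.6794 W

2564094.6794 W


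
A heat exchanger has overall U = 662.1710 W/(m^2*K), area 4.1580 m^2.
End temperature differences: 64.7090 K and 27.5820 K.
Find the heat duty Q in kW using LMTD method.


LMTD = 43.5386 K
Q = 662.1710 * 4.1580 * 43.5386 = 119875.2259 W = 119.8752 kW

119.8752 kW


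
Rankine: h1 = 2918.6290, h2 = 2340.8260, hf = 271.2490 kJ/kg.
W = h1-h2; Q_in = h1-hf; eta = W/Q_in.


W = 577.8030 kJ/kg
Q_in = 2647.3800 kJ/kg
eta = 0.2183 = 21.8255%

eta = 21.8255%


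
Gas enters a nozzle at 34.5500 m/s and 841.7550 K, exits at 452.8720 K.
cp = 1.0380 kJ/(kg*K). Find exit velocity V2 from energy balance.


dT = 388.8830 K
2*cp*1000*dT = 807321.1080
V1^2 = 1193.7025
V2 = sqrt(808514.8105) = 899.1745 m/s

899.1745 m/s


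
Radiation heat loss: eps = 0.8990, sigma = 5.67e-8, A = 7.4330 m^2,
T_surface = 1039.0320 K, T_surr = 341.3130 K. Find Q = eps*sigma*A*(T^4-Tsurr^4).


T^4 = 1.1655e+12
Tsurr^4 = 1.3571e+10
Q = 0.8990 * 5.67e-8 * 7.4330 * 1.1519e+12 = 436451.5663 W

436451.5663 W


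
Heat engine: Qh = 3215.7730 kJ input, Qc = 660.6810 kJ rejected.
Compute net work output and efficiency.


W = 3215.7730 - 660.6810 = 2555.0920 kJ
eta = 2555.0920 / 3215.7730 = 0.7945 = 79.4550%

W = 2555.0920 kJ, eta = 79.4550%


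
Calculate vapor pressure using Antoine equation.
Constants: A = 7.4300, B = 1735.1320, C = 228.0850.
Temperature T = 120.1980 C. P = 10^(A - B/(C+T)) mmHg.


C+T = 348.2830
B/(C+T) = 4.9820
log10(P) = 7.4300 - 4.9820 = 2.4480
P = 10^2.4480 = 280.5692 mmHg

280.5692 mmHg


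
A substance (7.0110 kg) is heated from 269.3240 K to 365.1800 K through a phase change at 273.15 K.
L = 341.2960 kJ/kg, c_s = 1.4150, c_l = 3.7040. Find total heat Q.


Q1 (sensible, solid) = 7.0110 * 1.4150 * 3.8260 = 37.9561 kJ
Q2 (latent) = 7.0110 * 341.2960 = 2392.8263 kJ
Q3 (sensible, liquid) = 7.0110 * 3.7040 * 92.0300 = 2389.9035 kJ
Q_total = 4820.6858 kJ

4820.6858 kJ


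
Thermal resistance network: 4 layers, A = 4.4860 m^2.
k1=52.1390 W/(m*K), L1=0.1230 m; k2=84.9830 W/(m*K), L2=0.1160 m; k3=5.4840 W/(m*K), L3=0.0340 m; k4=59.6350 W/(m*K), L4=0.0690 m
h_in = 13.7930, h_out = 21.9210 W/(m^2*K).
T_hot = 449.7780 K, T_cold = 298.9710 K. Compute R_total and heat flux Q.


R_conv_in = 1/(13.7930*4.4860) = 0.0162
R_1 = 0.1230/(52.1390*4.4860) = 0.0005
R_2 = 0.1160/(84.9830*4.4860) = 0.0003
R_3 = 0.0340/(5.4840*4.4860) = 0.0014
R_4 = 0.0690/(59.6350*4.4860) = 0.0003
R_conv_out = 1/(21.9210*4.4860) = 0.0102
R_total = 0.0288 K/W
Q = 150.8070 / 0.0288 = 5236.2305 W

R_total = 0.0288 K/W, Q = 5236.2305 W


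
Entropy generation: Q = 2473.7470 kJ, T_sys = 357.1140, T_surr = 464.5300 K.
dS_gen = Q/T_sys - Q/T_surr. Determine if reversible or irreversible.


dS_sys = 2473.7470/357.1140 = 6.9271 kJ/K
dS_surr = -2473.7470/464.5300 = -5.3253 kJ/K
dS_gen = 6.9271 - 5.3253 = 1.6018 kJ/K (irreversible)

dS_gen = 1.6018 kJ/K, irreversible


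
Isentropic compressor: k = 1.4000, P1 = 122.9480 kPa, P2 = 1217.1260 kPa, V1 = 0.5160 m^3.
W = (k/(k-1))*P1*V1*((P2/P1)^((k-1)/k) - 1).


(k-1)/k = 0.2857
(P2/P1)^exp = 1.9251
W = 3.5000 * 122.9480 * 0.5160 * (1.9251 - 1) = 205.4207 kJ

205.4207 kJ


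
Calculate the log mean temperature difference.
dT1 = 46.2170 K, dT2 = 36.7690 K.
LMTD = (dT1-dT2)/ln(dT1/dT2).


dT1/dT2 = 1.2570
ln(dT1/dT2) = 0.2287
LMTD = 9.4480 / 0.2287 = 41.3131 K

41.3131 K


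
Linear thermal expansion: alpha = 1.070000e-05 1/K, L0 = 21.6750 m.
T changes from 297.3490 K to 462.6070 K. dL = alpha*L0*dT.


dT = 165.2580 K
dL = 1.070000e-05 * 21.6750 * 165.2580 = 0.038327 m
L_final = 21.713327 m

dL = 0.038327 m


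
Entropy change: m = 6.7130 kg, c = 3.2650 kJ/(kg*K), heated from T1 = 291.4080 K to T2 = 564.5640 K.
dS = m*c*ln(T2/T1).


T2/T1 = 1.9374
ln(T2/T1) = 0.6613
dS = 6.7130 * 3.2650 * 0.6613 = 14.4950 kJ/K

14.4950 kJ/K


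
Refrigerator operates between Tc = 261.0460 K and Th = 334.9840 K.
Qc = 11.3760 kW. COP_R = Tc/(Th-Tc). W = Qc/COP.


COP = 261.0460 / 73.9380 = 3.5306
W = 11.3760 / 3.5306 = 3.2221 kW

COP = 3.5306, W = 3.2221 kW


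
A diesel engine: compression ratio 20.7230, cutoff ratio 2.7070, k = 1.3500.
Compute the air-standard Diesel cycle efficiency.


r^(k-1) = 2.8891
rc^k = 3.8358
eta = 0.5741 = 57.4054%

57.4054%
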